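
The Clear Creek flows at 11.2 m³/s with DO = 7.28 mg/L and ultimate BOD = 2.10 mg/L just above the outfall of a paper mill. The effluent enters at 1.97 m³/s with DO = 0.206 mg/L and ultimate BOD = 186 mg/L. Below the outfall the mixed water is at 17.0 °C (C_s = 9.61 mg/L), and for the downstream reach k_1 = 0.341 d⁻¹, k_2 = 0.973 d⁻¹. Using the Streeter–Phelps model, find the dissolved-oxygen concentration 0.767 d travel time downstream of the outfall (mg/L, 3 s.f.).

Mixed DO = (11.2×7.28 + 1.97×0.206)/(11.2+1.97) = 81.94/13.17 = 6.222 mg/L.
Mixed L₀ = (11.2×2.10 + 1.97×186)/(13.17) = 389.9/13.17 = 29.61 mg/L.
Initial deficit D₀ = C_s − DO₀ = 9.61 − 6.222 = 3.388 mg/L.
D(0.767) = [0.341×29.61/(0.973−0.341)](e^(−0.341×0.767) − e^(−0.973×0.767)) + 3.388 e^(−0.973×0.767)
= 15.98 × (0.7699 − 0.4741) + 3.388 × 0.4741 = 6.331 mg/L.
DO = 9.61 − 6.331 = 3.279 mg/L.

DO ≈ 3.28 mg/L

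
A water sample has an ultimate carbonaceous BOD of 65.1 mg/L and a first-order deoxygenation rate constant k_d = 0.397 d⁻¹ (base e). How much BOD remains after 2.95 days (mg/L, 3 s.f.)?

L_t = L₀ e^(−k_d t) = 65.1 × e^(−0.397×2.95) = 65.1 × 0.3100 = 20.18 mg/L.

L ≈ 20.2 mg/L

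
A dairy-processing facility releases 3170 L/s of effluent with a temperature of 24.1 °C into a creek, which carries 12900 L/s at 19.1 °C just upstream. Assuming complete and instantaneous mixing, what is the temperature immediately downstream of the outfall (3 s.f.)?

20.1 °C

Flow-weighted mixing: C = (Q_r C_r + Q_w C_w)/(Q_r + Q_w)
= (12900×19.1 + 3170×24.1)/(12900 + 3170) = 322800/16070 = 20.09 °C.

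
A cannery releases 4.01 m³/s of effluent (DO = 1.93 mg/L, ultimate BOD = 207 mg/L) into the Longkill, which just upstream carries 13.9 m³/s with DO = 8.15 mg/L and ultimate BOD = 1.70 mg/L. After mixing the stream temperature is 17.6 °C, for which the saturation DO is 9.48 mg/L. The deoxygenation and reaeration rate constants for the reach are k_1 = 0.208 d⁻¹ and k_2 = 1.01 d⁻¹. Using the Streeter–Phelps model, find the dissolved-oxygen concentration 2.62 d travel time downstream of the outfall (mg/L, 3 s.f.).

Mixed DO = (13.9×8.15 + 4.01×1.93)/(13.9+4.01) = 121.0/17.91 = 6.757 mg/L.
Mixed L₀ = (13.9×1.70 + 4.01×207)/(17.91) = 853.7/17.91 = 47.67 mg/L.
Initial deficit D₀ = C_s − DO₀ = 9.48 − 6.757 = 2.723 mg/L.
D(2.62) = [0.208×47.67/(1.01−0.208)](e^(−0.208×2.62) − e^(−1.01×2.62)) + 2.723 e^(−1.01×2.62)
= 12.36 × (0.5799 − 0.07092) + 2.723 × 0.07092 = 6.485 mg/L.
DO = 9.48 − 6.485 = 2.995 mg/L.

DO ≈ 3.00 mg/L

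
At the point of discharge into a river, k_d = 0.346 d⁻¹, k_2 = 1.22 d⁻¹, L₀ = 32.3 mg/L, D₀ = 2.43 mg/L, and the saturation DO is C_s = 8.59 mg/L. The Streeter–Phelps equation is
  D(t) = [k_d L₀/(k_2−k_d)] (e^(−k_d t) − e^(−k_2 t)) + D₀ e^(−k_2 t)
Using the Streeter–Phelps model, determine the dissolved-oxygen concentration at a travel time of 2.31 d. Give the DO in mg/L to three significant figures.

k_d L₀/(k_2−k_d) = 0.346×32.3/(1.22−0.346) = 11.18/0.8740 = 12.79 mg/L.
e^(−k_d t) = e^(−0.346×2.310) = 0.4497; e^(−k_2 t) = e^(−1.22×2.310) = 0.05971.
D = 12.79 × (0.4497 − 0.05971) + 2.43 × 0.05971 = 4.986 + 0.1451 = 5.131 mg/L.
DO = C_s − D = 8.59 − 5.131 = 3.459 mg/L.

DO ≈ 3.46 mg/L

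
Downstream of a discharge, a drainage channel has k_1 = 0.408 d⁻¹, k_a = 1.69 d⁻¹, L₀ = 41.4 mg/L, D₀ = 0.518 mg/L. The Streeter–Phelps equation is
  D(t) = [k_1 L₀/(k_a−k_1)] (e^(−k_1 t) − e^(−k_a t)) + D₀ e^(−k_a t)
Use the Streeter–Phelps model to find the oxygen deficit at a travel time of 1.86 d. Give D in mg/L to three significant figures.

D ≈ 5.62 mg/L

k_1 L₀/(k_a−k_1) = 0.408×41.4/(1.69−0.408) = 16.89/1.282 = 13.18 mg/L.
e^(−k_1 t) = e^(−0.408×1.860) = 0.4682; e^(−k_a t) = e^(−1.69×1.860) = 0.04314.
D = 13.18 × (0.4682 − 0.04314) + 0.518 × 0.04314 = 5.600 + 0.02234 = 5.623 mg/L.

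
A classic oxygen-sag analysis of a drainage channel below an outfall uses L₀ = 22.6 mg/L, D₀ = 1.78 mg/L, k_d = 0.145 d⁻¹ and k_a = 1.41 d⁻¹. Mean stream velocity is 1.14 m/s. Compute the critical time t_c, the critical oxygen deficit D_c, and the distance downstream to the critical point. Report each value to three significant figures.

t_c ≈ 0.880 d; D_c ≈ 2.05 mg/L; x_c ≈ 86.6 km

At the critical point dD/dt = 0, so k_d L₀ e^(−k_d t) = k_a D. Substituting D(t) from the Streeter–Phelps equation and solving for t gives
t_c = ln[(k_a/k_d)(1 − D₀(k_a−k_d)/(k_d L₀))] / (k_a−k_d).
Here k_a−k_d = 1.265 d⁻¹ and 1 − D₀(k_a−k_d)/(k_d L₀) = 1 − 1.78×1.265/(0.145×22.6) = 0.3129, so
t_c = ln(9.724 × 0.3129) / 1.265 = 1.113 / 1.265 = 0.8796 d.
L(t_c) = L₀ e^(−k_d t_c) = 22.6 × 0.8803 = 19.89 mg/L, and at the critical point k_a D_c = k_d L, so D_c = (0.145/1.41) × 19.89 = 2.046 mg/L.
x_c = v t_c = 1.14 m/s × 0.8796 d × 86400 s/d = 86640 m ≈ 86.6 km.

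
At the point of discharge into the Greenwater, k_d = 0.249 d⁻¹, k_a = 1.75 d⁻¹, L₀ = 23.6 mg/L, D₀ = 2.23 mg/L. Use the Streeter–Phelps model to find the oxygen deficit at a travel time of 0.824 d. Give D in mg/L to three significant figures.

D ≈ 2.79 mg/L

k_d L₀/(k_a−k_d) = 0.249×23.6/(1.75−0.249) = 5.876/1.501 = 3.915 mg/L.
e^(−k_d t) = e^(−0.249×0.8240) = 0.8145; e^(−k_a t) = e^(−1.75×0.8240) = 0.2365.
D = 3.915 × (0.8145 − 0.2365) + 2.23 × 0.2365 = 2.263 + 0.5273 = 2.790 mg/L.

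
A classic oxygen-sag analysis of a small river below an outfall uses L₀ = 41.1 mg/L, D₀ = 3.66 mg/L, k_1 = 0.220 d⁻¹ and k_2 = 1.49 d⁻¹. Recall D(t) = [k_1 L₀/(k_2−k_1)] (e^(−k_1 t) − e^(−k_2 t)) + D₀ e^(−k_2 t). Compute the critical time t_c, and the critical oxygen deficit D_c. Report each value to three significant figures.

At the critical point dD/dt = 0, so k_1 L₀ e^(−k_1 t) = k_2 D. Substituting D(t) from the Streeter–Phelps equation and solving for t gives
t_c = ln[(k_2/k_1)(1 − D₀(k_2−k_1)/(k_1 L₀))] / (k_2−k_1).
Here k_2−k_1 = 1.270 d⁻¹ and 1 − D₀(k_2−k_1)/(k_1 L₀) = 1 − 3.66×1.270/(0.220×41.1) = 0.4859, so
t_c = ln(6.773 × 0.4859) / 1.270 = 1.191 / 1.270 = 0.9380 d.
D_c = (k_1/k_2) L₀ e^(−k_1 t_c) = (0.220/1.49) × 41.1 × e^(−0.220×0.9380) = 0.1477 × 41.1 × 0.8135 = 4.937 mg/L.

t_c ≈ 0.938 d; D_c ≈ 4.94 mg/L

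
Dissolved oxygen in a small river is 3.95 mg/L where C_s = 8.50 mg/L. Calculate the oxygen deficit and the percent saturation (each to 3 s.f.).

D ≈ 4.55 mg/L; 46.5 % saturation

D = C_s − C = 8.50 − 3.95 = 4.55 mg/L.
% saturation = 3.95/8.50 × 100 = 46.5 %.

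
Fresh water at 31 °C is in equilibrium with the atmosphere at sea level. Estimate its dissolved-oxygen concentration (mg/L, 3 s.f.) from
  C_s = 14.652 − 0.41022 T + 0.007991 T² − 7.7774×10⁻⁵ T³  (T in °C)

C_s ≈ 7.30 mg/L

C_s = 14.652 − 0.41022×31 + 0.007991×31² − 7.7774×10⁻⁵×31³ = 7.298 mg/L.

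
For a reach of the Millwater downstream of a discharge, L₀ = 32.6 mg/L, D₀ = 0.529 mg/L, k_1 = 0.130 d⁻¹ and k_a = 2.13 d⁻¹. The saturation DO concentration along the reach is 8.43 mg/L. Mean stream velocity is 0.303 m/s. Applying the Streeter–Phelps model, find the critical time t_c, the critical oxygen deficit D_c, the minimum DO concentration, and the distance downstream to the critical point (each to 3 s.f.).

With k_a/k_1 = 16.38 and 1 − D₀(k_a−k_1)/(k_1 L₀) = 0.7504,
t_c = ln(16.38 × 0.7504) / (2.13 − 0.130) = ln(12.29) / 2.000 = 2.509/2.000 = 1.255 d.
D_c = (k_1/k_a) L₀ e^(−k_1 t_c) = (0.130/2.13) × 32.6 × e^(−0.130×1.255) = 0.06103 × 32.6 × 0.8495 = 1.690 mg/L.
Minimum DO = C_s − D_c = 8.43 − 1.690 = 6.740 mg/L.
x_c = v t_c = 0.303 m/s × 1.255 d × 86400 s/d = 32840 m ≈ 32.8 km.

t_c ≈ 1.25 d; D_c ≈ 1.69 mg/L; min DO ≈ 6.74 mg/L; x_c ≈ 32.8 km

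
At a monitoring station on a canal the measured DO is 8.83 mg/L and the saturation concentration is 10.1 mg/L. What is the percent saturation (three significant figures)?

87.4 % saturation

% saturation = C/C_s × 100 = 8.83/10.1 × 100 = 87.4 %.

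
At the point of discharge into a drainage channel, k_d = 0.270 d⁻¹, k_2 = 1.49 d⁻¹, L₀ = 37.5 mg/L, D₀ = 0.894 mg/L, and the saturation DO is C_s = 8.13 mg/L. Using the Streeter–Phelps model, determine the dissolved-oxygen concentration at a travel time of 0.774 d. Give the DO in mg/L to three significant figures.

k_d L₀/(k_2−k_d) = 0.270×37.5/(1.49−0.270) = 10.12/1.220 = 8.299 mg/L.
e^(−k_d t) = e^(−0.270×0.7740) = 0.8114; e^(−k_2 t) = e^(−1.49×0.7740) = 0.3156.
D = 8.299 × (0.8114 − 0.3156) + 0.894 × 0.3156 = 4.115 + 0.2822 = 4.397 mg/L.
DO = C_s − D = 8.13 − 4.397 = 3.733 mg/L.

DO ≈ 3.73 mg/L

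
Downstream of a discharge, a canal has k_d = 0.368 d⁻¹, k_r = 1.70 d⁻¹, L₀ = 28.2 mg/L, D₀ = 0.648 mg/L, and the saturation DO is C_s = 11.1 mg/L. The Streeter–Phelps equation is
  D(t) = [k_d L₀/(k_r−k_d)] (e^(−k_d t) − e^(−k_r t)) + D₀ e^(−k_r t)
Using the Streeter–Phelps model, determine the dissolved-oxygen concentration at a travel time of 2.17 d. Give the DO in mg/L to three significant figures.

DO ≈ 7.77 mg/L

k_d L₀/(k_r−k_d) = 0.368×28.2/(1.70−0.368) = 10.38/1.332 = 7.791 mg/L.
e^(−k_d t) = e^(−0.368×2.170) = 0.4500; e^(−k_r t) = e^(−1.70×2.170) = 0.02500.
D = 7.791 × (0.4500 − 0.02500) + 0.648 × 0.02500 = 3.311 + 0.01620 = 3.327 mg/L.
DO = C_s − D = 11.1 − 3.327 = 7.773 mg/L.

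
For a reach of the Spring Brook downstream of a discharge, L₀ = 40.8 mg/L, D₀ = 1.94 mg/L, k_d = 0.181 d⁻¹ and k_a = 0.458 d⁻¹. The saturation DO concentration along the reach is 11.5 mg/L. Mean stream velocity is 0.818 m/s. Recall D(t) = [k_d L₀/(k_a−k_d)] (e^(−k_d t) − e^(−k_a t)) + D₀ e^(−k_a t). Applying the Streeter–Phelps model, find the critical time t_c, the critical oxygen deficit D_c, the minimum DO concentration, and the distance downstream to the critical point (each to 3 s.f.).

t_c ≈ 3.08 d; D_c ≈ 9.24 mg/L; min DO ≈ 2.26 mg/L; x_c ≈ 218 km

At the critical point dD/dt = 0, so k_d L₀ e^(−k_d t) = k_a D. Substituting D(t) from the Streeter–Phelps equation and solving for t gives
t_c = ln[(k_a/k_d)(1 − D₀(k_a−k_d)/(k_d L₀))] / (k_a−k_d).
Here k_a−k_d = 0.2770 d⁻¹ and 1 − D₀(k_a−k_d)/(k_d L₀) = 1 − 1.94×0.2770/(0.181×40.8) = 0.9272, so
t_c = ln(2.530 × 0.9272) / 0.2770 = 0.8528 / 0.2770 = 3.079 d.
L(t_c) = L₀ e^(−k_d t_c) = 40.8 × 0.5728 = 23.37 mg/L, and at the critical point k_a D_c = k_d L, so D_c = (0.181/0.458) × 23.37 = 9.235 mg/L.
Minimum DO = C_s − D_c = 11.5 − 9.235 = 2.265 mg/L.
x_c = v t_c = 0.818 m/s × 3.079 d × 86400 s/d = 217600 m ≈ 218 km.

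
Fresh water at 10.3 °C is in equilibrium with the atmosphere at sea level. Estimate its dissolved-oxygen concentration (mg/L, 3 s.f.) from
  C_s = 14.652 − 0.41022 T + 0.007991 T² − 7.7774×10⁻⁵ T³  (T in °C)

C_s = 14.652 − 0.41022×10.3 + 0.007991×10.3² − 7.7774×10⁻⁵×10.3³ = 11.19 mg/L.

C_s ≈ 11.2 mg/L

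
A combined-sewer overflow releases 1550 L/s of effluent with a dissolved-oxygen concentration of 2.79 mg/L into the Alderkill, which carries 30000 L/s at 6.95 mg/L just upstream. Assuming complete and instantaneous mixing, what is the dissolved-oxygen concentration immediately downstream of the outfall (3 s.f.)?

6.75 mg/L

Flow-weighted mixing: C = (Q_r C_r + Q_w C_w)/(Q_r + Q_w)
= (30000×6.95 + 1550×2.79)/(30000 + 1550) = 212800/31550 = 6.746 mg/L.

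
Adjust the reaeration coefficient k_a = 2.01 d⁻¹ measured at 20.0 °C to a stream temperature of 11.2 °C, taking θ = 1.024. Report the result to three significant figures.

k_a ≈ 1.63 d⁻¹

k_a(T₂) = k_a(T₁) · θ^(T₂−T₁) = 2.01 × 1.024^(11.2−20.0)
= 2.01 × 1.024^-8.80 = 2.01 × 0.8116 = 1.631 d⁻¹.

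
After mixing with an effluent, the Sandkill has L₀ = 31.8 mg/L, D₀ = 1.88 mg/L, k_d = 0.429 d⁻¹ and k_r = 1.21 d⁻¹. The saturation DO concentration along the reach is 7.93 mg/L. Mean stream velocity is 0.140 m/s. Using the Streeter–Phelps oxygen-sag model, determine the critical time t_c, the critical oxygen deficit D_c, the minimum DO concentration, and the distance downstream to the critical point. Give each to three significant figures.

With k_r/k_d = 2.821 and 1 − D₀(k_r−k_d)/(k_d L₀) = 0.8924,
t_c = ln(2.821 × 0.8924) / (1.21 − 0.429) = ln(2.517) / 0.7810 = 0.9230/0.7810 = 1.182 d.
D_c = (k_d/k_r) L₀ e^(−k_d t_c) = (0.429/1.21) × 31.8 × e^(−0.429×1.182) = 0.3545 × 31.8 × 0.6023 = 6.790 mg/L.
Minimum DO = C_s − D_c = 7.93 − 6.790 = 1.140 mg/L.
x_c = v t_c = 0.140 m/s × 1.182 d × 86400 s/d = 14300 m ≈ 14.3 km.

t_c ≈ 1.18 d; D_c ≈ 6.79 mg/L; min DO ≈ 1.14 mg/L; x_c ≈ 14.3 km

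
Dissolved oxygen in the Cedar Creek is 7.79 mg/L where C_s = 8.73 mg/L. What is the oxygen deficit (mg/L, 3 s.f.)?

D ≈ 0.940 mg/L

D = C_s − C = 8.73 − 7.79 = 0.940 mg/L.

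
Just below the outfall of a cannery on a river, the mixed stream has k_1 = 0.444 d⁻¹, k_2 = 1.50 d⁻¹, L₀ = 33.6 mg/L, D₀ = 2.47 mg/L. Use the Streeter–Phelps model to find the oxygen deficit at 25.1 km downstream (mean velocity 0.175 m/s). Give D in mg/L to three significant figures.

D ≈ 5.79 mg/L

Travel time t = x/v = 25.1 km / (0.175 m/s) = 25100 m / 0.175 m/s = 143400 s = 1.660 d.
k_1 L₀/(k_2−k_1) = 0.444×33.6/(1.50−0.444) = 14.92/1.056 = 14.13 mg/L.
e^(−k_1 t) = e^(−0.444×1.660) = 0.4785; e^(−k_2 t) = e^(−1.50×1.660) = 0.08290.
D = 14.13 × (0.4785 − 0.08290) + 2.47 × 0.08290 = 5.589 + 0.2048 = 5.794 mg/L.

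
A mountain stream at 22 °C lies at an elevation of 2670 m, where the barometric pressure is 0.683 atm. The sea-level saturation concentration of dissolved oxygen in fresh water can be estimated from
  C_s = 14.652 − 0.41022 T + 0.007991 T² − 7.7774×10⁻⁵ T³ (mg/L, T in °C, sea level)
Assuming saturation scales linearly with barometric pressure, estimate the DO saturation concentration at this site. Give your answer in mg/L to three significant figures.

At sea level: C_s = 14.652 − 0.41022×22 + 0.007991×22² − 7.7774×10⁻⁵×22³ = 8.667 mg/L.
Pressure correction: C_s' = 8.667 × 0.683 = 5.919 mg/L.

C_s ≈ 5.92 mg/L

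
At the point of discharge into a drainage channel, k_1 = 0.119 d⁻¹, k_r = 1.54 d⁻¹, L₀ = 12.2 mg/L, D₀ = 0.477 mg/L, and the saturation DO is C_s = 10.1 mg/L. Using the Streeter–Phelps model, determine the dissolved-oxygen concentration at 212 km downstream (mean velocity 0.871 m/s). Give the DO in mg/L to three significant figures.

Travel time t = x/v = 212 km / (0.871 m/s) = 212000 m / 0.871 m/s = 243400 s = 2.817 d.
k_1 L₀/(k_r−k_1) = 0.119×12.2/(1.54−0.119) = 1.452/1.421 = 1.022 mg/L.
e^(−k_1 t) = e^(−0.119×2.817) = 0.7152; e^(−k_r t) = e^(−1.54×2.817) = 0.01306.
D = 1.022 × (0.7152 − 0.01306) + 0.477 × 0.01306 = 0.7173 + 0.006229 = 0.7236 mg/L.
DO = C_s − D = 10.1 − 0.7236 = 9.376 mg/L.

DO ≈ 9.38 mg/L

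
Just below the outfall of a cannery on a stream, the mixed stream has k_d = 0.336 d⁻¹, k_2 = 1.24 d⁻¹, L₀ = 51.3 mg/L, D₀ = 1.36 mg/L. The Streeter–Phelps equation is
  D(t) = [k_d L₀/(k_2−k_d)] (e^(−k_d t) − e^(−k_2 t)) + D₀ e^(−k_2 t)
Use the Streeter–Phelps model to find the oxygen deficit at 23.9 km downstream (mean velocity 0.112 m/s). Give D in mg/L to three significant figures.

D ≈ 7.49 mg/L

Travel time t = x/v = 23.9 km / (0.112 m/s) = 23900 m / 0.112 m/s = 213400 s = 2.470 d.
k_d L₀/(k_2−k_d) = 0.336×51.3/(1.24−0.336) = 17.24/0.9040 = 19.07 mg/L.
e^(−k_d t) = e^(−0.336×2.470) = 0.4361; e^(−k_2 t) = e^(−1.24×2.470) = 0.04677.
D = 19.07 × (0.4361 − 0.04677) + 1.36 × 0.04677 = 7.424 + 0.06360 = 7.487 mg/L.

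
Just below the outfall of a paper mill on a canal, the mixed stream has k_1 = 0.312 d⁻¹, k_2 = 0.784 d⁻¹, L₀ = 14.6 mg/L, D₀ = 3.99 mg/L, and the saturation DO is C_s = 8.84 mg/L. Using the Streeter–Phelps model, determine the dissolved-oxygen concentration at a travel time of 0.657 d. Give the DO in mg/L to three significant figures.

k_1 L₀/(k_2−k_1) = 0.312×14.6/(0.784−0.312) = 4.555/0.4720 = 9.651 mg/L.
e^(−k_1 t) = e^(−0.312×0.6570) = 0.8147; e^(−k_2 t) = e^(−0.784×0.6570) = 0.5974.
D = 9.651 × (0.8147 − 0.5974) + 3.99 × 0.5974 = 2.096 + 2.384 = 4.480 mg/L.
DO = C_s − D = 8.84 − 4.480 = 4.360 mg/L.

DO ≈ 4.36 mg/L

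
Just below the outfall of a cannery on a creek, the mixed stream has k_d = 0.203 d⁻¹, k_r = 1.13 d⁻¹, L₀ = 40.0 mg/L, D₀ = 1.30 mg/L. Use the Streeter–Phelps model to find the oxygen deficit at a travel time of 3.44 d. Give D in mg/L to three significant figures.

k_d L₀/(k_r−k_d) = 0.203×40.0/(1.13−0.203) = 8.120/0.9270 = 8.759 mg/L.
e^(−k_d t) = e^(−0.203×3.440) = 0.4974; e^(−k_r t) = e^(−1.13×3.440) = 0.02050.
D = 8.759 × (0.4974 − 0.02050) + 1.30 × 0.02050 = 4.178 + 0.02665 = 4.204 mg/L.

D ≈ 4.20 mg/L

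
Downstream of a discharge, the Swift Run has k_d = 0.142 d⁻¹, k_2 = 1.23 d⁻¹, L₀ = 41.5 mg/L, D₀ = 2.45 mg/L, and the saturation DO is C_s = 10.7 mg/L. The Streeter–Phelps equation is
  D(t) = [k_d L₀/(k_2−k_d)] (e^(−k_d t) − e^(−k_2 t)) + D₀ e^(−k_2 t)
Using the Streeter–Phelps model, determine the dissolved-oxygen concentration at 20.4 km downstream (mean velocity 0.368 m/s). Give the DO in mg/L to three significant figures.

DO ≈ 7.10 mg/L

Travel time t = x/v = 20.4 km / (0.368 m/s) = 20400 m / 0.368 m/s = 55430 s = 0.6416 d.
k_d L₀/(k_2−k_d) = 0.142×41.5/(1.23−0.142) = 5.893/1.088 = 5.416 mg/L.
e^(−k_d t) = e^(−0.142×0.6416) = 0.9129; e^(−k_2 t) = e^(−1.23×0.6416) = 0.4542.
D = 5.416 × (0.9129 − 0.4542) + 2.45 × 0.4542 = 2.484 + 1.113 = 3.597 mg/L.
DO = C_s − D = 10.7 − 3.597 = 7.103 mg/L.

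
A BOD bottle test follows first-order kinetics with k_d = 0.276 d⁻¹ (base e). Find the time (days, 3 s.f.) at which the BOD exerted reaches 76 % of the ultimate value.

t ≈ 5.17 d

y/L₀ = 1 − e^(−k_d t) = 0.76 ⇒ e^(−k_d t) = 0.240
t = −ln(0.240) / 0.276 = 1.427 / 0.276 = 5.171 d.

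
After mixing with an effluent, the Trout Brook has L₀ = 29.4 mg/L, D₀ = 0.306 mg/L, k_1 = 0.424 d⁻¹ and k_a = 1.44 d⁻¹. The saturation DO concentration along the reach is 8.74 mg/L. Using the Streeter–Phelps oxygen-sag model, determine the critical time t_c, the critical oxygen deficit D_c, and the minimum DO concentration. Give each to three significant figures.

t_c = [1/(k_a−k_1)] ln[(k_a/k_1)(1 − D₀(k_a−k_1)/(k_1 L₀))]
= [1/(1.44−0.424)] ln[(1.44/0.424)(1 − 0.306×1.016/(0.424×29.4))]
= (1/1.016) ln[3.396 × 0.9751] = 0.9843 × ln(3.312) = 0.9843 × 1.197 = 1.179 d.
L(t_c) = L₀ e^(−k_1 t_c) = 29.4 × 0.6067 = 17.84 mg/L, and at the critical point k_a D_c = k_1 L, so D_c = (0.424/1.44) × 17.84 = 5.252 mg/L.
Minimum DO = C_s − D_c = 8.74 − 5.252 = 3.488 mg/L.

t_c ≈ 1.18 d; D_c ≈ 5.25 mg/L; min DO ≈ 3.49 mg/L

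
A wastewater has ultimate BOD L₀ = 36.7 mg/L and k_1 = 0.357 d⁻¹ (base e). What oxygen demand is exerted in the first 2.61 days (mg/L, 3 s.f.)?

y ≈ 22.2 mg/L

y_t = L₀(1 − e^(−k_1 t)) = 36.7 × (1 − e^(−0.357×2.61))
= 36.7 × (1 − 0.3939) = 36.7 × 0.6061 = 22.25 mg/L.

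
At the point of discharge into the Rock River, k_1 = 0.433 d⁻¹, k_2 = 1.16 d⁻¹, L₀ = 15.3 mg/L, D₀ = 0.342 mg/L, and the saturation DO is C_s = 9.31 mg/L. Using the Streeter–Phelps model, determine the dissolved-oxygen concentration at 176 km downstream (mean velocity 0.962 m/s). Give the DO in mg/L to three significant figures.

DO ≈ 6.42 mg/L

Travel time t = x/v = 176 km / (0.962 m/s) = 176000 m / 0.962 m/s = 183000 s = 2.118 d.
k_1 L₀/(k_2−k_1) = 0.433×15.3/(1.16−0.433) = 6.625/0.7270 = 9.113 mg/L.
e^(−k_1 t) = e^(−0.433×2.118) = 0.3998; e^(−k_2 t) = e^(−1.16×2.118) = 0.08575.
D = 9.113 × (0.3998 − 0.08575) + 0.342 × 0.08575 = 2.861 + 0.02933 = 2.891 mg/L.
DO = C_s − D = 9.31 − 2.891 = 6.419 mg/L.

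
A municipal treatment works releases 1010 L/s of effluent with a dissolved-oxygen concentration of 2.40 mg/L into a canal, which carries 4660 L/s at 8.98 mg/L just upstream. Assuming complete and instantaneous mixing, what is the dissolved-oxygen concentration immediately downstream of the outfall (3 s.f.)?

7.81 mg/L

Flow-weighted mixing: C = (Q_r C_r + Q_w C_w)/(Q_r + Q_w)
= (4660×8.98 + 1010×2.40)/(4660 + 1010) = 44270/5670 = 7.808 mg/L.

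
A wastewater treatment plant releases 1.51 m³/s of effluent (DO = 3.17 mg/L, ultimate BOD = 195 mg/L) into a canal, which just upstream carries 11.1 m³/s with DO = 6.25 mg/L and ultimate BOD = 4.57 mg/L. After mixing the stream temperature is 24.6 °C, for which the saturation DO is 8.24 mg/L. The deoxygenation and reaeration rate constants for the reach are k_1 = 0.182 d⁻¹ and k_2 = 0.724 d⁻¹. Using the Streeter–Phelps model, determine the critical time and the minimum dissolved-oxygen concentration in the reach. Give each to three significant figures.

t_c ≈ 2.00 d; minimum DO ≈ 3.46 mg/L

Mixed DO = (11.1×6.25 + 1.51×3.17)/(11.1+1.51) = 74.16/12.61 = 5.881 mg/L.
Mixed L₀ = (11.1×4.57 + 1.51×195)/(12.61) = 345.2/12.61 = 27.37 mg/L.
Initial deficit D₀ = C_s − DO₀ = 8.24 − 5.881 = 2.359 mg/L.
t_c = (1/0.5420) ln[(0.724/0.182)(1 − 2.359×0.5420/(0.182×27.37))] = 1.845 × ln(2.957) = 2.000 d.
D_c = (0.182/0.724) × 27.37 × e^(−0.182×2.000) = 0.2514 × 27.37 × 0.6948 = 4.781 mg/L.
Minimum DO = 8.24 − 4.781 = 3.459 mg/L.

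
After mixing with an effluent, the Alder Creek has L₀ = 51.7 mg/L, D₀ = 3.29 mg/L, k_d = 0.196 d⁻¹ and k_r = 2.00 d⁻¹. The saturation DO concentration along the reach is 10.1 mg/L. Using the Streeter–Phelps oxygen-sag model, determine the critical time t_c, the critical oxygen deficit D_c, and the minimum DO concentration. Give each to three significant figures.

t_c = [1/(k_r−k_d)] ln[(k_r/k_d)(1 − D₀(k_r−k_d)/(k_d L₀))]
= [1/(2.00−0.196)] ln[(2.00/0.196)(1 − 3.29×1.804/(0.196×51.7))]
= (1/1.804) ln[10.20 × 0.4143] = 0.5543 × ln(4.227) = 0.5543 × 1.442 = 0.7991 d.
D_c = (k_d/k_r) L₀ e^(−k_d t_c) = (0.196/2.00) × 51.7 × e^(−0.196×0.7991) = 0.09800 × 51.7 × 0.8550 = 4.332 mg/L.
Minimum DO = C_s − D_c = 10.1 − 4.332 = 5.768 mg/L.

t_c ≈ 0.799 d; D_c ≈ 4.33 mg/L; min DO ≈ 5.77 mg/L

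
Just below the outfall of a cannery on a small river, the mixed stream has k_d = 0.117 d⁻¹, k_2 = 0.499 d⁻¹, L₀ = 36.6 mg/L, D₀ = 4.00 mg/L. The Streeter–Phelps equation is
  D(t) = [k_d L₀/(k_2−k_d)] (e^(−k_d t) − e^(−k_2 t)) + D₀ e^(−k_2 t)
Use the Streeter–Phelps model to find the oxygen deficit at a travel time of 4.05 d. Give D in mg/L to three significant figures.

k_d L₀/(k_2−k_d) = 0.117×36.6/(0.499−0.117) = 4.282/0.3820 = 11.21 mg/L.
e^(−k_d t) = e^(−0.117×4.050) = 0.6226; e^(−k_2 t) = e^(−0.499×4.050) = 0.1325.
D = 11.21 × (0.6226 − 0.1325) + 4.00 × 0.1325 = 5.494 + 0.5301 = 6.024 mg/L.

D ≈ 6.02 mg/L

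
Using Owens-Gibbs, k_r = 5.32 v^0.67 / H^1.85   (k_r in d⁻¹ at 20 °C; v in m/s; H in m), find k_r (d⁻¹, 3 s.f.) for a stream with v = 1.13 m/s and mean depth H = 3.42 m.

k_r ≈ 0.594 d⁻¹

k_r = 5.32 × 1.13^0.67 / 3.42^1.85 = 5.32 × 1.085 / 9.726 = 0.5936 d⁻¹.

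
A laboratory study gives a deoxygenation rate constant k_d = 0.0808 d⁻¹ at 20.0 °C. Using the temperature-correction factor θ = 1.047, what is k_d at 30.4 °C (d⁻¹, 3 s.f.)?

k_d(T₂) = k_d(T₁) · θ^(T₂−T₁) = 0.0808 × 1.047^(30.4−20.0)
= 0.0808 × 1.047^10.4 = 0.0808 × 1.612 = 0.1303 d⁻¹.

k_d ≈ 0.130 d⁻¹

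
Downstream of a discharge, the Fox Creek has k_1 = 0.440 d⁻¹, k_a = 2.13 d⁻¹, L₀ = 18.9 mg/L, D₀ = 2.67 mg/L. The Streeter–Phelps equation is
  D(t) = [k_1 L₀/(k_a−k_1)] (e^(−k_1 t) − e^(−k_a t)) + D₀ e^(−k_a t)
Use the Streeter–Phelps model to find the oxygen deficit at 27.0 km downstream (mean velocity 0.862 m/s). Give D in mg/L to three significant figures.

D ≈ 3.16 mg/L

Travel time t = x/v = 27.0 km / (0.862 m/s) = 27000 m / 0.862 m/s = 31320 s = 0.3625 d.
k_1 L₀/(k_a−k_1) = 0.440×18.9/(2.13−0.440) = 8.316/1.690 = 4.921 mg/L.
e^(−k_1 t) = e^(−0.440×0.3625) = 0.8526; e^(−k_a t) = e^(−2.13×0.3625) = 0.4620.
D = 4.921 × (0.8526 − 0.4620) + 2.67 × 0.4620 = 1.922 + 1.234 = 3.155 mg/L.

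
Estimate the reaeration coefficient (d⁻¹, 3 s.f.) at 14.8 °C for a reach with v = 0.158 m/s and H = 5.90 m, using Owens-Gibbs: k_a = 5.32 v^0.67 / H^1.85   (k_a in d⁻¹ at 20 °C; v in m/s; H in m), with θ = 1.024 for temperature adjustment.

k_a ≈ 0.0512 d⁻¹

k_a(20) = 5.32 × 0.158^0.67 / 5.90^1.85 = 5.32 × 0.2905 / 26.67 = 0.05793 d⁻¹.
k_a(14.8) = 0.05793 × 1.024^(14.8−20) = 0.05793 × 0.8840 = 0.05121 d⁻¹.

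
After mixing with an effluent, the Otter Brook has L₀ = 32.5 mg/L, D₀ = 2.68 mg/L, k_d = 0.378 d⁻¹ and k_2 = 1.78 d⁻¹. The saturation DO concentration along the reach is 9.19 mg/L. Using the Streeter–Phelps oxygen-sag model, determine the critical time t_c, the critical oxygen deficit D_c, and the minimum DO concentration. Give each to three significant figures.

With k_2/k_d = 4.709 and 1 − D₀(k_2−k_d)/(k_d L₀) = 0.6942,
t_c = ln(4.709 × 0.6942) / (1.78 − 0.378) = ln(3.269) / 1.402 = 1.184/1.402 = 0.8448 d.
L(t_c) = L₀ e^(−k_d t_c) = 32.5 × 0.7266 = 23.62 mg/L, and at the critical point k_2 D_c = k_d L, so D_c = (0.378/1.78) × 23.62 = 5.015 mg/L.
Minimum DO = C_s − D_c = 9.19 − 5.015 = 4.175 mg/L.

t_c ≈ 0.845 d; D_c ≈ 5.01 mg/L; min DO ≈ 4.18 mg/L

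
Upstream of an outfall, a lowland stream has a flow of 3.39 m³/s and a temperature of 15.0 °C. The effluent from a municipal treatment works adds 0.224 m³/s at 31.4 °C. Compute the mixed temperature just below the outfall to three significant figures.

Flow-weighted mixing: C = (Q_r C_r + Q_w C_w)/(Q_r + Q_w)
= (3.39×15.0 + 0.224×31.4)/(3.39 + 0.224) = 57.88/3.614 = 16.02 °C.

16.0 °C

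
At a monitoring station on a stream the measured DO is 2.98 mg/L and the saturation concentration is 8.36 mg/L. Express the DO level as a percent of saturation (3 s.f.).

35.6 % saturation

% saturation = C/C_s × 100 = 2.98/8.36 × 100 = 35.6 %.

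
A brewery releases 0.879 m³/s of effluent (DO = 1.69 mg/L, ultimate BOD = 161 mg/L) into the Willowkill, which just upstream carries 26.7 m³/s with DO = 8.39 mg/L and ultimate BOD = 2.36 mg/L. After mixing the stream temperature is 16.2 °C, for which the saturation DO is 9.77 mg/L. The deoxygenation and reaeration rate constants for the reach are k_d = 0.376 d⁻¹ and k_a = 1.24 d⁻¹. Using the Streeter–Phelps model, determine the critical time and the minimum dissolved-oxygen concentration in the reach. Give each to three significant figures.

t_c ≈ 0.593 d; minimum DO ≈ 7.97 mg/L

Mixed DO = (26.7×8.39 + 0.879×1.69)/(26.7+0.879) = 225.5/27.58 = 8.176 mg/L.
Mixed L₀ = (26.7×2.36 + 0.879×161)/(27.58) = 204.5/27.58 = 7.416 mg/L.
Initial deficit D₀ = C_s − DO₀ = 9.77 − 8.176 = 1.594 mg/L.
t_c = (1/0.8640) ln[(1.24/0.376)(1 − 1.594×0.8640/(0.376×7.416))] = 1.157 × ln(1.670) = 0.5932 d.
D_c = (0.376/1.24) × 7.416 × e^(−0.376×0.5932) = 0.3032 × 7.416 × 0.8001 = 1.799 mg/L.
Minimum DO = 9.77 − 1.799 = 7.971 mg/L.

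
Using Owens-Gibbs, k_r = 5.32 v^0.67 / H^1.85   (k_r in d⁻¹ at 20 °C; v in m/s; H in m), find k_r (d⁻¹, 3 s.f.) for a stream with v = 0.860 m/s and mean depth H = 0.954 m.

k_r ≈ 5.25 d⁻¹

k_r = 5.32 × 0.860^0.67 / 0.954^1.85 = 5.32 × 0.9039 / 0.9166 = 5.246 d⁻¹.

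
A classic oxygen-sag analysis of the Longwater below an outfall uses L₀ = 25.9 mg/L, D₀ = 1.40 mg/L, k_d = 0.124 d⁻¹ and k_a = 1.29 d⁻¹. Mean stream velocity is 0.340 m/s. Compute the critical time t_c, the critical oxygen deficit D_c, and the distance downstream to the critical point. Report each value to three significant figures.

t_c ≈ 1.40 d; D_c ≈ 2.09 mg/L; x_c ≈ 41.1 km

At the critical point dD/dt = 0, so k_d L₀ e^(−k_d t) = k_a D. Substituting D(t) from the Streeter–Phelps equation and solving for t gives
t_c = ln[(k_a/k_d)(1 − D₀(k_a−k_d)/(k_d L₀))] / (k_a−k_d).
Here k_a−k_d = 1.166 d⁻¹ and 1 − D₀(k_a−k_d)/(k_d L₀) = 1 − 1.40×1.166/(0.124×25.9) = 0.4917, so
t_c = ln(10.40 × 0.4917) / 1.166 = 1.632 / 1.166 = 1.400 d.
L(t_c) = L₀ e^(−k_d t_c) = 25.9 × 0.8406 = 21.77 mg/L, and at the critical point k_a D_c = k_d L, so D_c = (0.124/1.29) × 21.77 = 2.093 mg/L.
x_c = v t_c = 0.340 m/s × 1.400 d × 86400 s/d = 41120 m ≈ 41.1 km.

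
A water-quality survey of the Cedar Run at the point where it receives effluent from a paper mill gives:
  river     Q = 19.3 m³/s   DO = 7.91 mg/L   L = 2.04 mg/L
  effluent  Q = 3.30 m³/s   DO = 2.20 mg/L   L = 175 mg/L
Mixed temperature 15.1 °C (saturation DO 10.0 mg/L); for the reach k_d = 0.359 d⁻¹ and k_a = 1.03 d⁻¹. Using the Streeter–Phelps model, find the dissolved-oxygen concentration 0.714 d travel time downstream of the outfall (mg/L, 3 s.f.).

DO ≈ 4.30 mg/L

Mixed DO = (19.3×7.91 + 3.30×2.20)/(19.3+3.30) = 159.9/22.60 = 7.076 mg/L.
Mixed L₀ = (19.3×2.04 + 3.30×175)/(22.60) = 616.9/22.60 = 27.30 mg/L.
Initial deficit D₀ = C_s − DO₀ = 10.0 − 7.076 = 2.924 mg/L.
D(0.714) = [0.359×27.30/(1.03−0.359)](e^(−0.359×0.714) − e^(−1.03×0.714)) + 2.924 e^(−1.03×0.714)
= 14.60 × (0.7739 − 0.4793) + 2.924 × 0.4793 = 5.703 mg/L.
DO = 10.0 − 5.703 = 4.297 mg/L.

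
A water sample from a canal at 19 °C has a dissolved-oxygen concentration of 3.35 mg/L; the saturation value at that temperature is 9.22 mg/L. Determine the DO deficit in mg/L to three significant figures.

D = C_s − C = 9.22 − 3.35 = 5.87 mg/L.

D ≈ 5.87 mg/L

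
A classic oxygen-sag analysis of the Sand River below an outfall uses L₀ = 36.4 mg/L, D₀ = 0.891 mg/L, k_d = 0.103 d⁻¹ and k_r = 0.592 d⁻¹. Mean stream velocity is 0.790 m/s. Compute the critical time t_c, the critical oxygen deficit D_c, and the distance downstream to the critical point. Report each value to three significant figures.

t_c ≈ 3.32 d; D_c ≈ 4.50 mg/L; x_c ≈ 227 km

With k_r/k_d = 5.748 and 1 − D₀(k_r−k_d)/(k_d L₀) = 0.8838,
t_c = ln(5.748 × 0.8838) / (0.592 − 0.103) = ln(5.080) / 0.4890 = 1.625/0.4890 = 3.324 d.
L(t_c) = L₀ e^(−k_d t_c) = 36.4 × 0.7101 = 25.85 mg/L, and at the critical point k_r D_c = k_d L, so D_c = (0.103/0.592) × 25.85 = 4.497 mg/L.
x_c = v t_c = 0.790 m/s × 3.324 d × 86400 s/d = 226900 m ≈ 227 km.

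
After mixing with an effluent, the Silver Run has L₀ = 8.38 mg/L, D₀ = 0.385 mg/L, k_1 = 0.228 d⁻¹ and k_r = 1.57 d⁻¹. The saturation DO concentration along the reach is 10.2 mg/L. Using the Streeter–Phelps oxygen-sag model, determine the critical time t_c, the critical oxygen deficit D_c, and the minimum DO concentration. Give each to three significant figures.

t_c ≈ 1.20 d; D_c ≈ 0.925 mg/L; min DO ≈ 9.27 mg/L

t_c = [1/(k_r−k_1)] ln[(k_r/k_1)(1 − D₀(k_r−k_1)/(k_1 L₀))]
= [1/(1.57−0.228)] ln[(1.57/0.228)(1 − 0.385×1.342/(0.228×8.38))]
= (1/1.342) ln[6.886 × 0.7296] = 0.7452 × ln(5.024) = 0.7452 × 1.614 = 1.203 d.
L(t_c) = L₀ e^(−k_1 t_c) = 8.38 × 0.7601 = 6.370 mg/L, and at the critical point k_r D_c = k_1 L, so D_c = (0.228/1.57) × 6.370 = 0.9251 mg/L.
Minimum DO = C_s − D_c = 10.2 − 0.9251 = 9.275 mg/L.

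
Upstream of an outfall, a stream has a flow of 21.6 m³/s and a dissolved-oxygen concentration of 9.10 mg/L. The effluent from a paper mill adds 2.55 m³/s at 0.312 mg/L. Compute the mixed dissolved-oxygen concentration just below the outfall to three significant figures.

8.17 mg/L

Flow-weighted mixing: C = (Q_r C_r + Q_w C_w)/(Q_r + Q_w)
= (21.6×9.10 + 2.55×0.312)/(21.6 + 2.55) = 197.4/24.15 = 8.172 mg/L.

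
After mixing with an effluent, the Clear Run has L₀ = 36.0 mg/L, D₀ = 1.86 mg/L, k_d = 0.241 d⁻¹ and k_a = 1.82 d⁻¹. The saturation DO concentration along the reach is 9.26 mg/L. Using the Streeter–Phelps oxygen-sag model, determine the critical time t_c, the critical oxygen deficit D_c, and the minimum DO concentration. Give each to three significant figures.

t_c ≈ 1.02 d; D_c ≈ 3.73 mg/L; min DO ≈ 5.53 mg/L

At the critical point dD/dt = 0, so k_d L₀ e^(−k_d t) = k_a D. Substituting D(t) from the Streeter–Phelps equation and solving for t gives
t_c = ln[(k_a/k_d)(1 − D₀(k_a−k_d)/(k_d L₀))] / (k_a−k_d).
Here k_a−k_d = 1.579 d⁻¹ and 1 − D₀(k_a−k_d)/(k_d L₀) = 1 − 1.86×1.579/(0.241×36.0) = 0.6615, so
t_c = ln(7.552 × 0.6615) / 1.579 = 1.609 / 1.579 = 1.019 d.
D_c = (k_d/k_a) L₀ e^(−k_d t_c) = (0.241/1.82) × 36.0 × e^(−0.241×1.019) = 0.1324 × 36.0 × 0.7823 = 3.729 mg/L.
Minimum DO = C_s − D_c = 9.26 − 3.729 = 5.531 mg/L.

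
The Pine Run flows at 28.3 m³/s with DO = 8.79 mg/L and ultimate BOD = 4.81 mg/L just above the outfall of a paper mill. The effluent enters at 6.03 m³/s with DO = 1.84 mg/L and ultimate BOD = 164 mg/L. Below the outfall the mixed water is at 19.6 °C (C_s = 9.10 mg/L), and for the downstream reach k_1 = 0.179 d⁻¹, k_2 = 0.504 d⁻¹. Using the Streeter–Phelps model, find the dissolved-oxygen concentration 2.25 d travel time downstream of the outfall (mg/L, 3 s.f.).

DO ≈ 2.35 mg/L

Mixed DO = (28.3×8.79 + 6.03×1.84)/(28.3+6.03) = 259.9/34.33 = 7.569 mg/L.
Mixed L₀ = (28.3×4.81 + 6.03×164)/(34.33) = 1125/34.33 = 32.77 mg/L.
Initial deficit D₀ = C_s − DO₀ = 9.10 − 7.569 = 1.531 mg/L.
D(2.25) = [0.179×32.77/(0.504−0.179)](e^(−0.179×2.25) − e^(−0.504×2.25)) + 1.531 e^(−0.504×2.25)
= 18.05 × (0.6685 − 0.3217) + 1.531 × 0.3217 = 6.751 mg/L.
DO = 9.10 − 6.751 = 2.349 mg/L.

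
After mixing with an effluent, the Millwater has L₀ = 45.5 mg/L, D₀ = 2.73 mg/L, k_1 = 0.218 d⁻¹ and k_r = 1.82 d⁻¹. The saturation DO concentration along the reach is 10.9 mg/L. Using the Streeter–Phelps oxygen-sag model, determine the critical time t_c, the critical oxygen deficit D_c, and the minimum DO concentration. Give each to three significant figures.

t_c ≈ 0.962 d; D_c ≈ 4.42 mg/L; min DO ≈ 6.48 mg/L

At the critical point dD/dt = 0, so k_1 L₀ e^(−k_1 t) = k_r D. Substituting D(t) from the Streeter–Phelps equation and solving for t gives
t_c = ln[(k_r/k_1)(1 − D₀(k_r−k_1)/(k_1 L₀))] / (k_r−k_1).
Here k_r−k_1 = 1.602 d⁻¹ and 1 − D₀(k_r−k_1)/(k_1 L₀) = 1 − 2.73×1.602/(0.218×45.5) = 0.5591, so
t_c = ln(8.349 × 0.5591) / 1.602 = 1.541 / 1.602 = 0.9617 d.
D_c = (k_1/k_r) L₀ e^(−k_1 t_c) = (0.218/1.82) × 45.5 × e^(−0.218×0.9617) = 0.1198 × 45.5 × 0.8109 = 4.419 mg/L.
Minimum DO = C_s − D_c = 10.9 − 4.419 = 6.481 mg/L.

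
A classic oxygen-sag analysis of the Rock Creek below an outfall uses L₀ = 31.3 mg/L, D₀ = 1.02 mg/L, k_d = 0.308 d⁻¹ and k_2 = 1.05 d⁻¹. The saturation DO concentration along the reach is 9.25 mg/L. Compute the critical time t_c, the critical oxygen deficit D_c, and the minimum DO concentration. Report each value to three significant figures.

t_c ≈ 1.54 d; D_c ≈ 5.71 mg/L; min DO ≈ 3.54 mg/L

t_c = [1/(k_2−k_d)] ln[(k_2/k_d)(1 − D₀(k_2−k_d)/(k_d L₀))]
= [1/(1.05−0.308)] ln[(1.05/0.308)(1 − 1.02×0.7420/(0.308×31.3))]
= (1/0.7420) ln[3.409 × 0.9215] = 1.348 × ln(3.141) = 1.348 × 1.145 = 1.543 d.
D_c = (k_d/k_2) L₀ e^(−k_d t_c) = (0.308/1.05) × 31.3 × e^(−0.308×1.543) = 0.2933 × 31.3 × 0.6218 = 5.709 mg/L.
Minimum DO = C_s − D_c = 9.25 − 5.709 = 3.541 mg/L.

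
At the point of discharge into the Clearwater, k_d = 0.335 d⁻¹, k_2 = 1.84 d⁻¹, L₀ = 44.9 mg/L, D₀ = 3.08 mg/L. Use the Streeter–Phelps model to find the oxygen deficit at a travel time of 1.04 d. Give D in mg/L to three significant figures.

D ≈ 6.03 mg/L

k_d L₀/(k_2−k_d) = 0.335×44.9/(1.84−0.335) = 15.04/1.505 = 9.994 mg/L.
e^(−k_d t) = e^(−0.335×1.040) = 0.7058; e^(−k_2 t) = e^(−1.84×1.040) = 0.1475.
D = 9.994 × (0.7058 − 0.1475) + 3.08 × 0.1475 = 5.580 + 0.4544 = 6.034 mg/L.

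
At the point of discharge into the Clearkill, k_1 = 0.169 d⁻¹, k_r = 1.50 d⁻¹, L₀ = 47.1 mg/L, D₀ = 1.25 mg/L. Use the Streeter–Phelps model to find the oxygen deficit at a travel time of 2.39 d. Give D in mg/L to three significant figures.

k_1 L₀/(k_r−k_1) = 0.169×47.1/(1.50−0.169) = 7.960/1.331 = 5.980 mg/L.
e^(−k_1 t) = e^(−0.169×2.390) = 0.6677; e^(−k_r t) = e^(−1.50×2.390) = 0.02774.
D = 5.980 × (0.6677 − 0.02774) + 1.25 × 0.02774 = 3.827 + 0.03467 = 3.862 mg/L.

D ≈ 3.86 mg/L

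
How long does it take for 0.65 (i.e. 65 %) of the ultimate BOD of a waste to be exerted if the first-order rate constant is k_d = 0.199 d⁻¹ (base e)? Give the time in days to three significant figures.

y/L₀ = 1 − e^(−k_d t) = 0.65 ⇒ e^(−k_d t) = 0.350
t = −ln(0.350) / 0.199 = 1.050 / 0.199 = 5.275 d.

t ≈ 5.28 d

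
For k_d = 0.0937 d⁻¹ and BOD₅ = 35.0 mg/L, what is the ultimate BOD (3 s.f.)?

BOD₅ = L₀(1 − e^(−5k_d)) ⇒ L₀ = BOD₅ / (1 − e^(−5×0.0937))
= 35.0 / (1 − 0.6259) = 35.0 / 0.3741 = 93.57 mg/L.

L₀ ≈ 93.6 mg/L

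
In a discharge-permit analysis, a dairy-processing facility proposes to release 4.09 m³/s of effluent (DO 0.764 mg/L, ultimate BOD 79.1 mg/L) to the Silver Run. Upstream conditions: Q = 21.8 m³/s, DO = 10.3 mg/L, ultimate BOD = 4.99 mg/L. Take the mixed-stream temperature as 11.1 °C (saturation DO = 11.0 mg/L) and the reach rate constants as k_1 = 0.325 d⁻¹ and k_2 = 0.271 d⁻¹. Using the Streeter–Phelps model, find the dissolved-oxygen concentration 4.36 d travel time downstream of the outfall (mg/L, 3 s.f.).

Mixed DO = (21.8×10.3 + 4.09×0.764)/(21.8+4.09) = 227.7/25.89 = 8.794 mg/L.
Mixed L₀ = (21.8×4.99 + 4.09×79.1)/(25.89) = 432.3/25.89 = 16.70 mg/L.
Initial deficit D₀ = C_s − DO₀ = 11.0 − 8.794 = 2.206 mg/L.
D(4.36) = [0.325×16.70/(0.271−0.325)](e^(−0.325×4.36) − e^(−0.271×4.36)) + 2.206 e^(−0.271×4.36)
= -100.5 × (0.2424 − 0.3068) + 2.206 × 0.3068 = 7.145 mg/L.
DO = 11.0 − 7.145 = 3.855 mg/L.

DO ≈ 3.86 mg/L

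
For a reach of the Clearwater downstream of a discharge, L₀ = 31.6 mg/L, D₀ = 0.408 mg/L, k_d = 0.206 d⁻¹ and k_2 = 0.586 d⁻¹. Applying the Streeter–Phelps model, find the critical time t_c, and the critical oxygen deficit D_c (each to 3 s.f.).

t_c ≈ 2.69 d; D_c ≈ 6.39 mg/L

With k_2/k_d = 2.845 and 1 − D₀(k_2−k_d)/(k_d L₀) = 0.9762,
t_c = ln(2.845 × 0.9762) / (0.586 − 0.206) = ln(2.777) / 0.3800 = 1.021/0.3800 = 2.688 d.
L(t_c) = L₀ e^(−k_d t_c) = 31.6 × 0.5748 = 18.16 mg/L, and at the critical point k_2 D_c = k_d L, so D_c = (0.206/0.586) × 18.16 = 6.386 mg/L.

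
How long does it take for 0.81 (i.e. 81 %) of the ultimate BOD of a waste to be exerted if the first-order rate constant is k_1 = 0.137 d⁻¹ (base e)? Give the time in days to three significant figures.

t ≈ 12.1 d

y/L₀ = 1 − e^(−k_1 t) = 0.81 ⇒ e^(−k_1 t) = 0.190
t = −ln(0.190) / 0.137 = 1.661 / 0.137 = 12.12 d.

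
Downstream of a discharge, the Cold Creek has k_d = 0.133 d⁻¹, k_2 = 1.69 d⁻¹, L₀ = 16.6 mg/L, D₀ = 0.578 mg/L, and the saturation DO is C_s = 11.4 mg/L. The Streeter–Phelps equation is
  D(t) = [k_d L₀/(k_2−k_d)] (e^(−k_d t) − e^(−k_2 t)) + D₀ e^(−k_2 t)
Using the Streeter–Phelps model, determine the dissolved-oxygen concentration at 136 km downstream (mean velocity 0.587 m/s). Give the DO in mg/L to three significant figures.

Travel time t = x/v = 136 km / (0.587 m/s) = 136000 m / 0.587 m/s = 231700 s = 2.682 d.
k_d L₀/(k_2−k_d) = 0.133×16.6/(1.69−0.133) = 2.208/1.557 = 1.418 mg/L.
e^(−k_d t) = e^(−0.133×2.682) = 0.7000; e^(−k_2 t) = e^(−1.69×2.682) = 0.01076.
D = 1.418 × (0.7000 − 0.01076) + 0.578 × 0.01076 = 0.9774 + 0.006220 = 0.9836 mg/L.
DO = C_s − D = 11.4 − 0.9836 = 10.42 mg/L.

DO ≈ 10.4 mg/L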